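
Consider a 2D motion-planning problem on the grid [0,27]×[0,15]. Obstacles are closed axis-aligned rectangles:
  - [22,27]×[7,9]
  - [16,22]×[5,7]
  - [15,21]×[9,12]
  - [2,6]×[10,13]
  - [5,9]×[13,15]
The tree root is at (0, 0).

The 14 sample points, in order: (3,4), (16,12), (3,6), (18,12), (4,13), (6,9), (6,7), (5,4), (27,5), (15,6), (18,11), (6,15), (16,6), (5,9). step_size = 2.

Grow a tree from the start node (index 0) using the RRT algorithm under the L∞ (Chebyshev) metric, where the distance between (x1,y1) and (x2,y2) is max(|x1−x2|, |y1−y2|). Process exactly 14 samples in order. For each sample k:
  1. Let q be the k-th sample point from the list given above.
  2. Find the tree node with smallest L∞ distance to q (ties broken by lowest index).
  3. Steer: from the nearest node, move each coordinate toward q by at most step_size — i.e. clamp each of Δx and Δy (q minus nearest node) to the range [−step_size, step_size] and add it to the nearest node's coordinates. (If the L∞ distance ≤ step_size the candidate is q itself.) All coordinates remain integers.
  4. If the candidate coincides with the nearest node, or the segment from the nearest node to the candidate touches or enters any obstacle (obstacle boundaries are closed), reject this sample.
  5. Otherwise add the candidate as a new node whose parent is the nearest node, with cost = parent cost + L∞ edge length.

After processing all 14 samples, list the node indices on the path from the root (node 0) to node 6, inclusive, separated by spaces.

Path: 0 1 2 3 5 6

1. q=(3,4) nearest=0 d=4 new=(2,2) → add node 1 parent=0 cost=2
2. q=(16,12) nearest=1 d=14 new=(4,4) → add node 2 parent=1 cost=4
3. q=(3,6) nearest=2 d=2 new=(3,6) → add node 3 parent=2 cost=6
4. q=(18,12) nearest=2 d=14 new=(6,6) → add node 4 parent=2 cost=6
5. q=(4,13) nearest=3 d=7 new=(4,8) → add node 5 parent=3 cost=8
6. q=(6,9) nearest=5 d=2 new=(6,9) → add node 6 parent=5 cost=10
7. q=(6,7) nearest=4 d=1 new=(6,7) → add node 7 parent=4 cost=7
8. q=(5,4) nearest=2 d=1 new=(5,4) → add node 8 parent=2 cost=5
9. q=(27,5) nearest=4 d=21 new=(8,5) → add node 9 parent=4 cost=8
10. q=(15,6) nearest=9 d=7 new=(10,6) → add node 10 parent=9 cost=10
11. q=(18,11) nearest=10 d=8 new=(12,8) → add node 11 parent=10 cost=12
12. q=(6,15) nearest=6 d=6 new=(6,11) → blocked by [2,6]×[10,13], reject
13. q=(16,6) nearest=11 d=4 new=(14,6) → add node 12 parent=11 cost=14
14. q=(5,9) nearest=5 d=1 new=(5,9) → add node 13 parent=5 cost=9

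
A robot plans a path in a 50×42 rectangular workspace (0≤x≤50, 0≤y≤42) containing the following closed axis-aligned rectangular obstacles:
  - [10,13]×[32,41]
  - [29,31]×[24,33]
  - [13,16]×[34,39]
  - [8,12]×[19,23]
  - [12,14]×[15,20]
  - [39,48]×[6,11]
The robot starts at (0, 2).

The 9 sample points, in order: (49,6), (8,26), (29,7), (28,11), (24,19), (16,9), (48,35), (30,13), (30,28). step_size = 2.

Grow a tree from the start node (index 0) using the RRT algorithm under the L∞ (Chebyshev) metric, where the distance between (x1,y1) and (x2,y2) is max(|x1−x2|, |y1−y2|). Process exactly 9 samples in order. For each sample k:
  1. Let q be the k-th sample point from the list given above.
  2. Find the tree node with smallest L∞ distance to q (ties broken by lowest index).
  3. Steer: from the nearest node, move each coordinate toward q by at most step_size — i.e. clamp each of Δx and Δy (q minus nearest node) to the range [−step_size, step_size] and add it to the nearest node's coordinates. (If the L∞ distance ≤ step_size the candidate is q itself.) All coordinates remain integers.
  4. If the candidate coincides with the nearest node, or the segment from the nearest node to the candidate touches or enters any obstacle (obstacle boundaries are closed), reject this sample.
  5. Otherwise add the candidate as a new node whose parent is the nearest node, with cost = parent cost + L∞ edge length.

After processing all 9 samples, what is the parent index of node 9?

1. q=(49,6) nearest=0 d=49 new=(2,4) → add node 1 parent=0 cost=2
2. q=(8,26) nearest=1 d=22 new=(4,6) → add node 2 parent=1 cost=4
3. q=(29,7) nearest=2 d=25 new=(6,7) → add node 3 parent=2 cost=6
4. q=(28,11) nearest=3 d=22 new=(8,9) → add node 4 parent=3 cost=8
5. q=(24,19) nearest=4 d=16 new=(10,11) → add node 5 parent=4 cost=10
6. q=(16,9) nearest=5 d=6 new=(12,9) → add node 6 parent=5 cost=12
7. q=(48,35) nearest=6 d=36 new=(14,11) → add node 7 parent=6 cost=14
8. q=(30,13) nearest=7 d=16 new=(16,13) → add node 8 parent=7 cost=16
9. q=(30,28) nearest=8 d=15 new=(18,15) → add node 9 parent=8 cost=18

Parent of node 9: 8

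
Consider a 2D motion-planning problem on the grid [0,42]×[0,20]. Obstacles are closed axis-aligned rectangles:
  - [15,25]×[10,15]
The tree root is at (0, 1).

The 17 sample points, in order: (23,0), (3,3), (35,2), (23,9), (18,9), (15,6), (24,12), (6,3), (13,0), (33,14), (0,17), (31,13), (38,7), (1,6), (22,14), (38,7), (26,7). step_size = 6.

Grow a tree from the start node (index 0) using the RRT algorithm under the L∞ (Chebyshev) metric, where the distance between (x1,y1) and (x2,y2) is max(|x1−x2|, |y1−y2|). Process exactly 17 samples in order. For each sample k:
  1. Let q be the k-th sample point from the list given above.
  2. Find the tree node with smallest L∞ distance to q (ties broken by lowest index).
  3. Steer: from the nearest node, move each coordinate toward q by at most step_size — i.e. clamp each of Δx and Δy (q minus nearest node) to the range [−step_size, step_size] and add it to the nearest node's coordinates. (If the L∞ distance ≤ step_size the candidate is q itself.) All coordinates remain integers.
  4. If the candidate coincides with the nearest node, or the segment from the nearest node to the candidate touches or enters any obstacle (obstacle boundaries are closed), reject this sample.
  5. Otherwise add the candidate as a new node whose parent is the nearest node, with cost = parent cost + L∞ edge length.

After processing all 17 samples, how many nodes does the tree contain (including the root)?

Node count: 14

1. q=(23,0) nearest=0 d=23 new=(6,0) → add node 1 parent=0 cost=6
2. q=(3,3) nearest=0 d=3 new=(3,3) → add node 2 parent=0 cost=3
3. q=(35,2) nearest=1 d=29 new=(12,2) → add node 3 parent=1 cost=12
4. q=(23,9) nearest=3 d=11 new=(18,8) → add node 4 parent=3 cost=18
5. q=(18,9) nearest=4 d=1 new=(18,9) → add node 5 parent=4 cost=19
6. q=(15,6) nearest=4 d=3 new=(15,6) → add node 6 parent=4 cost=21
7. q=(24,12) nearest=4 d=6 new=(24,12) → blocked by [15,25]×[10,15], reject
8. q=(6,3) nearest=1 d=3 new=(6,3) → add node 7 parent=1 cost=9
9. q=(13,0) nearest=3 d=2 new=(13,0) → add node 8 parent=3 cost=14
10. q=(33,14) nearest=4 d=15 new=(24,14) → blocked by [15,25]×[10,15], reject
11. q=(0,17) nearest=2 d=14 new=(0,9) → add node 9 parent=2 cost=9
12. q=(31,13) nearest=4 d=13 new=(24,13) → blocked by [15,25]×[10,15], reject
13. q=(38,7) nearest=4 d=20 new=(24,7) → add node 10 parent=4 cost=24
14. q=(1,6) nearest=2 d=3 new=(1,6) → add node 11 parent=2 cost=6
15. q=(22,14) nearest=5 d=5 new=(22,14) → blocked by [15,25]×[10,15], reject
16. q=(38,7) nearest=10 d=14 new=(30,7) → add node 12 parent=10 cost=30
17. q=(26,7) nearest=10 d=2 new=(26,7) → add node 13 parent=10 cost=26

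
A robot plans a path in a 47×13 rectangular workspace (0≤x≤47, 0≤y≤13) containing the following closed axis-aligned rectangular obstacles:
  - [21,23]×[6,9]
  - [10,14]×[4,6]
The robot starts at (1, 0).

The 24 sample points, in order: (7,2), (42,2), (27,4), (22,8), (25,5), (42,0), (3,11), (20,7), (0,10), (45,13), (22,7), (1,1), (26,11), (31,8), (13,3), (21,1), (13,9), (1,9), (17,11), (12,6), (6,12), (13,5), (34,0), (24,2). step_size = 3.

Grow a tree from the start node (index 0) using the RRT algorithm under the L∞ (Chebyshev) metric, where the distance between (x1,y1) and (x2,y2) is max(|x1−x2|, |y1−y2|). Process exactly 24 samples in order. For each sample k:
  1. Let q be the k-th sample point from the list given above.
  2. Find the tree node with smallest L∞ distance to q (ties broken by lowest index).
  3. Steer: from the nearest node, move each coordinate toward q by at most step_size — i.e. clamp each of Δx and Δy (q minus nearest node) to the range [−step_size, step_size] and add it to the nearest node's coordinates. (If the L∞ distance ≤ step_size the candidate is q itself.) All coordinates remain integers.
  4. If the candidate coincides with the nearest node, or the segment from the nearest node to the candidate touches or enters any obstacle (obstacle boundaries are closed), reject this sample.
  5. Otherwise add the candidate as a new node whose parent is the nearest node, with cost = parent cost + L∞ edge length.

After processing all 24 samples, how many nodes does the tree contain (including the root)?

1. q=(7,2) nearest=0 d=6 new=(4,2) → add node 1 parent=0 cost=3
2. q=(42,2) nearest=1 d=38 new=(7,2) → add node 2 parent=1 cost=6
3. q=(27,4) nearest=2 d=20 new=(10,4) → blocked by [10,14]×[4,6], reject
4. q=(22,8) nearest=2 d=15 new=(10,5) → blocked by [10,14]×[4,6], reject
5. q=(25,5) nearest=2 d=18 new=(10,5) → blocked by [10,14]×[4,6], reject
6. q=(42,0) nearest=2 d=35 new=(10,0) → add node 3 parent=2 cost=9
7. q=(3,11) nearest=1 d=9 new=(3,5) → add node 4 parent=1 cost=6
8. q=(20,7) nearest=3 d=10 new=(13,3) → add node 5 parent=3 cost=12
9. q=(0,10) nearest=4 d=5 new=(0,8) → add node 6 parent=4 cost=9
10. q=(45,13) nearest=5 d=32 new=(16,6) → blocked by [10,14]×[4,6], reject
11. q=(22,7) nearest=5 d=9 new=(16,6) → blocked by [10,14]×[4,6], reject
12. q=(1,1) nearest=0 d=1 new=(1,1) → add node 7 parent=0 cost=1
13. q=(26,11) nearest=5 d=13 new=(16,6) → blocked by [10,14]×[4,6], reject
14. q=(31,8) nearest=5 d=18 new=(16,6) → blocked by [10,14]×[4,6], reject
15. q=(13,3) nearest=5 d=0 → coincident, reject
16. q=(21,1) nearest=5 d=8 new=(16,1) → add node 8 parent=5 cost=15
17. q=(13,9) nearest=5 d=6 new=(13,6) → blocked by [10,14]×[4,6], reject
18. q=(1,9) nearest=6 d=1 new=(1,9) → add node 9 parent=6 cost=10
19. q=(17,11) nearest=5 d=8 new=(16,6) → blocked by [10,14]×[4,6], reject
20. q=(12,6) nearest=5 d=3 new=(12,6) → blocked by [10,14]×[4,6], reject
21. q=(6,12) nearest=9 d=5 new=(4,12) → add node 10 parent=9 cost=13
22. q=(13,5) nearest=5 d=2 new=(13,5) → blocked by [10,14]×[4,6], reject
23. q=(34,0) nearest=8 d=18 new=(19,0) → add node 11 parent=8 cost=18
24. q=(24,2) nearest=11 d=5 new=(22,2) → add node 12 parent=11 cost=21

Node count: 13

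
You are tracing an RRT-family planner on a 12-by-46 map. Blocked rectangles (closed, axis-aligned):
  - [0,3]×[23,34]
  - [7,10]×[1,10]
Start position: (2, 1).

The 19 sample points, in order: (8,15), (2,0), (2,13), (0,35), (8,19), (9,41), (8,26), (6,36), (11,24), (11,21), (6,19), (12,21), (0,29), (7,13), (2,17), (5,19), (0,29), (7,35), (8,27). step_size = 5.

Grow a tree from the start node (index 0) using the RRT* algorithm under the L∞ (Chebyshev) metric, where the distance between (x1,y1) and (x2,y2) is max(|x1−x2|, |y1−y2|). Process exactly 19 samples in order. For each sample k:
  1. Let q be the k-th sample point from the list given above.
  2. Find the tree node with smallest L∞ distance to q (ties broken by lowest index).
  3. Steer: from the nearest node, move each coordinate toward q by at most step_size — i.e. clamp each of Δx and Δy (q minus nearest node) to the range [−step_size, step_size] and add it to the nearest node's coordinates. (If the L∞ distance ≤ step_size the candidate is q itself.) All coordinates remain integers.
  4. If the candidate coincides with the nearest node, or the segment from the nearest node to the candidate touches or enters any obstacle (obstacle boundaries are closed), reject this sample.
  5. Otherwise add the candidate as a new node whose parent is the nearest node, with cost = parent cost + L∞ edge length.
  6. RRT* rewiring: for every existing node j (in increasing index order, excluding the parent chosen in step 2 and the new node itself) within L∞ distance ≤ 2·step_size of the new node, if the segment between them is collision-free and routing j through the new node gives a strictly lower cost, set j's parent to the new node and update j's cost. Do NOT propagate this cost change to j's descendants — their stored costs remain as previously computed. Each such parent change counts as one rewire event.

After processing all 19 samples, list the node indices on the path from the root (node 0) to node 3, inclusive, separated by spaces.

Path: 0 2 3

1. q=(8,15) nearest=0 d=14 new=(7,6) → blocked by [7,10]×[1,10], reject
2. q=(2,0) nearest=0 d=1 new=(2,0) → add node 1 parent=0 cost=1
3. q=(2,13) nearest=0 d=12 new=(2,6) → add node 2 parent=0 cost=5
4. q=(0,35) nearest=2 d=29 new=(0,11) → add node 3 parent=2 cost=10
5. q=(8,19) nearest=3 d=8 new=(5,16) → add node 4 parent=3 cost=15
6. q=(9,41) nearest=4 d=25 new=(9,21) → add node 5 parent=4 cost=20
7. q=(8,26) nearest=5 d=5 new=(8,26) → add node 6 parent=5 cost=25
8. q=(6,36) nearest=6 d=10 new=(6,31) → add node 7 parent=6 cost=30
9. q=(11,24) nearest=5 d=3 new=(11,24) → add node 8 parent=5 cost=23
10. q=(11,21) nearest=5 d=2 new=(11,21) → add node 9 parent=5 cost=22
11. q=(6,19) nearest=4 d=3 new=(6,19) → add node 10 parent=4 cost=18
12. q=(12,21) nearest=9 d=1 new=(12,21) → add node 11 parent=9 cost=23
13. q=(0,29) nearest=7 d=6 new=(1,29) → blocked by [0,3]×[23,34], reject
14. q=(7,13) nearest=4 d=3 new=(7,13) → add node 12 parent=4 cost=18
15. q=(2,17) nearest=4 d=3 new=(2,17) → add node 13 parent=4 cost=18
16. q=(5,19) nearest=10 d=1 new=(5,19) → add node 14 parent=10 cost=19
17. q=(0,29) nearest=7 d=6 new=(1,29) → blocked by [0,3]×[23,34], reject
18. q=(7,35) nearest=7 d=4 new=(7,35) → add node 15 parent=7 cost=34
19. q=(8,27) nearest=6 d=1 new=(8,27) → add node 16 parent=6 cost=26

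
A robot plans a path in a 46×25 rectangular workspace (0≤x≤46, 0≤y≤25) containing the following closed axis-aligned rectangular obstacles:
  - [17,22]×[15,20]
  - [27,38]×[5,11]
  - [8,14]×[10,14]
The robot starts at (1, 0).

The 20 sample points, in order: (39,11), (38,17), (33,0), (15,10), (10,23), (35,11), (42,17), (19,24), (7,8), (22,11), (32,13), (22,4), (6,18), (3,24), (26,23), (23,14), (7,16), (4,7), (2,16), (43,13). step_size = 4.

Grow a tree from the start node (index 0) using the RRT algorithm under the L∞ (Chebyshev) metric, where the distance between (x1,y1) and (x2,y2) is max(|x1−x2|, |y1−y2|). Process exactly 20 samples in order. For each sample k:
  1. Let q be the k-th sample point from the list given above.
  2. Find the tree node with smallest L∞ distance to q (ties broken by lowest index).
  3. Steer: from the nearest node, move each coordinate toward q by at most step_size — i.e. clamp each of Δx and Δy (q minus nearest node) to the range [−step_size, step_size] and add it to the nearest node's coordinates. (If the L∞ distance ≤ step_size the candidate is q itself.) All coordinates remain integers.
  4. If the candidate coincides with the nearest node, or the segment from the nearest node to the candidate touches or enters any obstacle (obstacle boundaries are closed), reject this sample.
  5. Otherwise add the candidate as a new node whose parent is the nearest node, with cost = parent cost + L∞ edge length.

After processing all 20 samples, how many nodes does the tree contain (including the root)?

Node count: 18

1. q=(39,11) nearest=0 d=38 new=(5,4) → add node 1 parent=0 cost=4
2. q=(38,17) nearest=1 d=33 new=(9,8) → add node 2 parent=1 cost=8
3. q=(33,0) nearest=2 d=24 new=(13,4) → add node 3 parent=2 cost=12
4. q=(15,10) nearest=2 d=6 new=(13,10) → blocked by [8,14]×[10,14], reject
5. q=(10,23) nearest=2 d=15 new=(10,12) → blocked by [8,14]×[10,14], reject
6. q=(35,11) nearest=3 d=22 new=(17,8) → add node 4 parent=3 cost=16
7. q=(42,17) nearest=4 d=25 new=(21,12) → add node 5 parent=4 cost=20
8. q=(19,24) nearest=5 d=12 new=(19,16) → blocked by [17,22]×[15,20], reject
9. q=(7,8) nearest=2 d=2 new=(7,8) → add node 6 parent=2 cost=10
10. q=(22,11) nearest=5 d=1 new=(22,11) → add node 7 parent=5 cost=21
11. q=(32,13) nearest=7 d=10 new=(26,13) → add node 8 parent=7 cost=25
12. q=(22,4) nearest=4 d=5 new=(21,4) → add node 9 parent=4 cost=20
13. q=(6,18) nearest=2 d=10 new=(6,12) → add node 10 parent=2 cost=12
14. q=(3,24) nearest=10 d=12 new=(3,16) → add node 11 parent=10 cost=16
15. q=(26,23) nearest=8 d=10 new=(26,17) → add node 12 parent=8 cost=29
16. q=(23,14) nearest=5 d=2 new=(23,14) → add node 13 parent=5 cost=22
17. q=(7,16) nearest=10 d=4 new=(7,16) → add node 14 parent=10 cost=16
18. q=(4,7) nearest=1 d=3 new=(4,7) → add node 15 parent=1 cost=7
19. q=(2,16) nearest=11 d=1 new=(2,16) → add node 16 parent=11 cost=17
20. q=(43,13) nearest=8 d=17 new=(30,13) → add node 17 parent=8 cost=29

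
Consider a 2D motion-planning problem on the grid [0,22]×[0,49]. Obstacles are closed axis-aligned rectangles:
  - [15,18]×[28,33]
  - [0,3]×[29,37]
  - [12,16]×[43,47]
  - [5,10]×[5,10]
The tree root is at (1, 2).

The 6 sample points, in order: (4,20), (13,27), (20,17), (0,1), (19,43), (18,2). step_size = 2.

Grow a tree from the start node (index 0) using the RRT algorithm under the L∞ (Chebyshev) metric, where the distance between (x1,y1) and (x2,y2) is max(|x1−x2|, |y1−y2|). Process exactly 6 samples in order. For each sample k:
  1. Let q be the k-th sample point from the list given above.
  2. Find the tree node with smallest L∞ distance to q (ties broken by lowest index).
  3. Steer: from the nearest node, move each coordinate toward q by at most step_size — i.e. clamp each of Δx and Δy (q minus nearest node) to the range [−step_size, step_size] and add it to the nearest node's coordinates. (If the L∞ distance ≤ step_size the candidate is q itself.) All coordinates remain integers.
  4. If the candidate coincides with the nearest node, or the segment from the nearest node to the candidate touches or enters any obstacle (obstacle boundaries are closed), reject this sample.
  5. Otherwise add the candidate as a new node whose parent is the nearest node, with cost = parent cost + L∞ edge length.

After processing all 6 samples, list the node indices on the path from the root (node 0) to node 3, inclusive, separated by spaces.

Path: 0 1 3

1. q=(4,20) nearest=0 d=18 new=(3,4) → add node 1 parent=0 cost=2
2. q=(13,27) nearest=1 d=23 new=(5,6) → blocked by [5,10]×[5,10], reject
3. q=(20,17) nearest=1 d=17 new=(5,6) → blocked by [5,10]×[5,10], reject
4. q=(0,1) nearest=0 d=1 new=(0,1) → add node 2 parent=0 cost=1
5. q=(19,43) nearest=1 d=39 new=(5,6) → blocked by [5,10]×[5,10], reject
6. q=(18,2) nearest=1 d=15 new=(5,2) → add node 3 parent=1 cost=4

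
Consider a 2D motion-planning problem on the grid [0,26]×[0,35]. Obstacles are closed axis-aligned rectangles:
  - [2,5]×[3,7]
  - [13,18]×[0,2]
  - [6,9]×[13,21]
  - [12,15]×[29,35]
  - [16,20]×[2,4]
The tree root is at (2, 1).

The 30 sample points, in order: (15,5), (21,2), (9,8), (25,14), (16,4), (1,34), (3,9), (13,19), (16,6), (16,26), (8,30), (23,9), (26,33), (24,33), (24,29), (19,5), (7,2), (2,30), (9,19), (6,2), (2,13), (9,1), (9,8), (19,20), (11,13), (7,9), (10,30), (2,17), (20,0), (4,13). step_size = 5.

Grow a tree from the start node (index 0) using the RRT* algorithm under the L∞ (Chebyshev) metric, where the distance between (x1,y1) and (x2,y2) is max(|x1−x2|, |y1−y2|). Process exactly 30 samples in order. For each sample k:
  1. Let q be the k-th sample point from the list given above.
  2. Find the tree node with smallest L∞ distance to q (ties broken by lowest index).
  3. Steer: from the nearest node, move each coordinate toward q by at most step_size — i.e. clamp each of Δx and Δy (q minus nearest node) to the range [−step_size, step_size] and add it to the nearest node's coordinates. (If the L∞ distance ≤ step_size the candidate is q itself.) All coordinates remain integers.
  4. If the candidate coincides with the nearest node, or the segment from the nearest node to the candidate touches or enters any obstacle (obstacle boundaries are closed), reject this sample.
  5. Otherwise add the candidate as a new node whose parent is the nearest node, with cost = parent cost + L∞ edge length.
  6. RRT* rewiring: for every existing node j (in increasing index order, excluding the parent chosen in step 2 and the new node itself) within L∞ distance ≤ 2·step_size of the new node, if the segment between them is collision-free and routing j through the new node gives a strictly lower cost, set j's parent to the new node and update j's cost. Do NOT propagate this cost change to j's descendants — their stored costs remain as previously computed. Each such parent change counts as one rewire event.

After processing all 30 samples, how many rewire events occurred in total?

1. q=(15,5) nearest=0 d=13 new=(7,5) → blocked by [2,5]×[3,7], reject
2. q=(21,2) nearest=0 d=19 new=(7,2) → add node 1 parent=0 cost=5
3. q=(9,8) nearest=1 d=6 new=(9,7) → add node 2 parent=1 cost=10
4. q=(25,14) nearest=2 d=16 new=(14,12) → add node 3 parent=2 cost=15
5. q=(16,4) nearest=2 d=7 new=(14,4) → add node 4 parent=2 cost=15
6. q=(1,34) nearest=3 d=22 new=(9,17) → blocked by [6,9]×[13,21], reject
7. q=(3,9) nearest=2 d=6 new=(4,9) → add node 5 parent=2 cost=15
8. q=(13,19) nearest=3 d=7 new=(13,17) → add node 6 parent=3 cost=20
9. q=(16,6) nearest=4 d=2 new=(16,6) → add node 7 parent=4 cost=17
10. q=(16,26) nearest=6 d=9 new=(16,22) → add node 8 parent=6 cost=25
11. q=(8,30) nearest=8 d=8 new=(11,27) → add node 9 parent=8 cost=30
12. q=(23,9) nearest=7 d=7 new=(21,9) → add node 10 parent=7 cost=22
13. q=(26,33) nearest=8 d=11 new=(21,27) → add node 11 parent=8 cost=30
14. q=(24,33) nearest=11 d=6 new=(24,32) → add node 12 parent=11 cost=35
15. q=(24,29) nearest=11 d=3 new=(24,29) → add node 13 parent=11 cost=33
16. q=(19,5) nearest=7 d=3 new=(19,5) → add node 14 parent=7 cost=20
17. q=(7,2) nearest=1 d=0 → coincident, reject
18. q=(2,30) nearest=9 d=9 new=(6,30) → add node 15 parent=9 cost=35
19. q=(9,19) nearest=6 d=4 new=(9,19) → blocked by [6,9]×[13,21], reject
20. q=(6,2) nearest=1 d=1 new=(6,2) → add node 16 parent=1 cost=6; rewire 4→16 (14<15); rewire 7→16 (16<17)
21. q=(2,13) nearest=5 d=4 new=(2,13) → add node 17 parent=5 cost=19
22. q=(9,1) nearest=1 d=2 new=(9,1) → add node 18 parent=1 cost=7; rewire 4→18 (12<14); rewire 7→18 (14<16)
23. q=(9,8) nearest=2 d=1 new=(9,8) → add node 19 parent=2 cost=11; rewire 17→19 (18<19)
24. q=(19,20) nearest=8 d=3 new=(19,20) → add node 20 parent=8 cost=28
25. q=(11,13) nearest=3 d=3 new=(11,13) → add node 21 parent=3 cost=18; rewire 20→21 (26<28)
26. q=(7,9) nearest=2 d=2 new=(7,9) → add node 22 parent=2 cost=12; rewire 17→22 (17<18); rewire 21→22 (16<18)
27. q=(10,30) nearest=9 d=3 new=(10,30) → add node 23 parent=9 cost=33
28. q=(2,17) nearest=17 d=4 new=(2,17) → add node 24 parent=17 cost=21
29. q=(20,0) nearest=14 d=5 new=(20,0) → blocked by [16,20]×[2,4], reject
30. q=(4,13) nearest=17 d=2 new=(4,13) → add node 25 parent=17 cost=19

Rewire events: 8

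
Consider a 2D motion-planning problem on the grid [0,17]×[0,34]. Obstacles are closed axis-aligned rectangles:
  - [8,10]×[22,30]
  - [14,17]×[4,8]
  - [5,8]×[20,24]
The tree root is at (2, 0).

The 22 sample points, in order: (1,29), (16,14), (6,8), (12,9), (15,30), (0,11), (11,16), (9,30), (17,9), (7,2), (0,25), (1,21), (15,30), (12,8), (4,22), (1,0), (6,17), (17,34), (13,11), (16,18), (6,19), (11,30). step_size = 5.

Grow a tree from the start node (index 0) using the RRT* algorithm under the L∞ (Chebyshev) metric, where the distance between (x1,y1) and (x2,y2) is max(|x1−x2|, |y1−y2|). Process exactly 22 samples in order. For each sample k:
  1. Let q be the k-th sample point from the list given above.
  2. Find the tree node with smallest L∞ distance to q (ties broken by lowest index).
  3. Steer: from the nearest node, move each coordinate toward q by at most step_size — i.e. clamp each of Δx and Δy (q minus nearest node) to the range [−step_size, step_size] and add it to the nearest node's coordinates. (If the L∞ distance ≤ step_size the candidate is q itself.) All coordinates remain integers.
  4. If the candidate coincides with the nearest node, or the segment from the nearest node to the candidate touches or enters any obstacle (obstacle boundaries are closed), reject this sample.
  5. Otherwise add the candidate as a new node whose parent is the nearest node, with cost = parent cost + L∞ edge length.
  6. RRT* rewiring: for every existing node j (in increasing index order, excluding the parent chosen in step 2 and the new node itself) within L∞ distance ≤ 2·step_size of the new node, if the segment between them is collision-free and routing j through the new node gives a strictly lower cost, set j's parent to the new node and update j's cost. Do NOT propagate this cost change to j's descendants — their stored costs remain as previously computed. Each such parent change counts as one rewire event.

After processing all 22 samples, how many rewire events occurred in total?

Rewire events: 4

1. q=(1,29) nearest=0 d=29 new=(1,5) → add node 1 parent=0 cost=5
2. q=(16,14) nearest=0 d=14 new=(7,5) → add node 2 parent=0 cost=5
3. q=(6,8) nearest=2 d=3 new=(6,8) → add node 3 parent=2 cost=8
4. q=(12,9) nearest=2 d=5 new=(12,9) → add node 4 parent=2 cost=10
5. q=(15,30) nearest=4 d=21 new=(15,14) → add node 5 parent=4 cost=15
6. q=(0,11) nearest=1 d=6 new=(0,10) → add node 6 parent=1 cost=10
7. q=(11,16) nearest=5 d=4 new=(11,16) → add node 7 parent=5 cost=19
8. q=(9,30) nearest=7 d=14 new=(9,21) → add node 8 parent=7 cost=24
9. q=(17,9) nearest=4 d=5 new=(17,9) → add node 9 parent=4 cost=15
10. q=(7,2) nearest=2 d=3 new=(7,2) → add node 10 parent=2 cost=8
11. q=(0,25) nearest=8 d=9 new=(4,25) → blocked by [5,8]×[20,24], reject
12. q=(1,21) nearest=8 d=8 new=(4,21) → blocked by [5,8]×[20,24], reject
13. q=(15,30) nearest=8 d=9 new=(14,26) → blocked by [8,10]×[22,30], reject
14. q=(12,8) nearest=4 d=1 new=(12,8) → add node 11 parent=4 cost=11
15. q=(4,22) nearest=8 d=5 new=(4,22) → blocked by [5,8]×[20,24], reject
16. q=(1,0) nearest=0 d=1 new=(1,0) → add node 12 parent=0 cost=1; rewire 10→12 (7<8)
17. q=(6,17) nearest=8 d=4 new=(6,17) → add node 13 parent=8 cost=28
18. q=(17,34) nearest=8 d=13 new=(14,26) → blocked by [8,10]×[22,30], reject
19. q=(13,11) nearest=4 d=2 new=(13,11) → add node 14 parent=4 cost=12; rewire 7→14 (17<19); rewire 8→14 (22<24); rewire 13→14 (19<28)
20. q=(16,18) nearest=5 d=4 new=(16,18) → add node 15 parent=5 cost=19
21. q=(6,19) nearest=13 d=2 new=(6,19) → add node 16 parent=13 cost=21
22. q=(11,30) nearest=8 d=9 new=(11,26) → blocked by [8,10]×[22,30], reject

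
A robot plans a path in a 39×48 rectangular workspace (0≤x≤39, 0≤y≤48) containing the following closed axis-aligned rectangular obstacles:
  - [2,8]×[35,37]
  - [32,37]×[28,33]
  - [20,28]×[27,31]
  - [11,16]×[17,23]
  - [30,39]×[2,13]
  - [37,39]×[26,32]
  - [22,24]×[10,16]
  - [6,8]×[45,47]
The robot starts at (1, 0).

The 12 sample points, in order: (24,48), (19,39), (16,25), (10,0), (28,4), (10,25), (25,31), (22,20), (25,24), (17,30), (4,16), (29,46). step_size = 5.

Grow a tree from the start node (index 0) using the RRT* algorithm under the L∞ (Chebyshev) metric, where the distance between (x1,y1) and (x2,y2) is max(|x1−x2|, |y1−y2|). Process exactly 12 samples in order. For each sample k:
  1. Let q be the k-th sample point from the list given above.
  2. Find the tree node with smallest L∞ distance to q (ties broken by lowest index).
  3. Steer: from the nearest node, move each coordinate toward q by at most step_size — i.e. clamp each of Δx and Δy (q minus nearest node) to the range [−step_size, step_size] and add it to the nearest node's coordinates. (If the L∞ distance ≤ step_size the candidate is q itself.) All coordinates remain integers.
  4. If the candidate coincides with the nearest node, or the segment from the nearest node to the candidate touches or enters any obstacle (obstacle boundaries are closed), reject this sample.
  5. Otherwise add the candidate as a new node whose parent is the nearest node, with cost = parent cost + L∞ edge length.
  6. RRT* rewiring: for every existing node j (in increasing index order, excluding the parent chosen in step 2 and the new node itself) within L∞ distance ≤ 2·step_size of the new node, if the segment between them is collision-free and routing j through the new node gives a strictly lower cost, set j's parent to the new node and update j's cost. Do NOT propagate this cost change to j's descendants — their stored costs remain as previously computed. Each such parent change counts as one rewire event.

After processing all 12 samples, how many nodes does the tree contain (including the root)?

1. q=(24,48) nearest=0 d=48 new=(6,5) → add node 1 parent=0 cost=5
2. q=(19,39) nearest=1 d=34 new=(11,10) → add node 2 parent=1 cost=10
3. q=(16,25) nearest=2 d=15 new=(16,15) → add node 3 parent=2 cost=15
4. q=(10,0) nearest=1 d=5 new=(10,0) → add node 4 parent=1 cost=10
5. q=(28,4) nearest=3 d=12 new=(21,10) → add node 5 parent=3 cost=20
6. q=(10,25) nearest=3 d=10 new=(11,20) → blocked by [11,16]×[17,23], reject
7. q=(25,31) nearest=3 d=16 new=(21,20) → add node 6 parent=3 cost=20
8. q=(22,20) nearest=6 d=1 new=(22,20) → add node 7 parent=6 cost=21
9. q=(25,24) nearest=6 d=4 new=(25,24) → add node 8 parent=6 cost=24
10. q=(17,30) nearest=8 d=8 new=(20,29) → blocked by [20,28]×[27,31], reject
11. q=(4,16) nearest=2 d=7 new=(6,15) → add node 9 parent=2 cost=15
12. q=(29,46) nearest=8 d=22 new=(29,29) → blocked by [20,28]×[27,31], reject

Node count: 10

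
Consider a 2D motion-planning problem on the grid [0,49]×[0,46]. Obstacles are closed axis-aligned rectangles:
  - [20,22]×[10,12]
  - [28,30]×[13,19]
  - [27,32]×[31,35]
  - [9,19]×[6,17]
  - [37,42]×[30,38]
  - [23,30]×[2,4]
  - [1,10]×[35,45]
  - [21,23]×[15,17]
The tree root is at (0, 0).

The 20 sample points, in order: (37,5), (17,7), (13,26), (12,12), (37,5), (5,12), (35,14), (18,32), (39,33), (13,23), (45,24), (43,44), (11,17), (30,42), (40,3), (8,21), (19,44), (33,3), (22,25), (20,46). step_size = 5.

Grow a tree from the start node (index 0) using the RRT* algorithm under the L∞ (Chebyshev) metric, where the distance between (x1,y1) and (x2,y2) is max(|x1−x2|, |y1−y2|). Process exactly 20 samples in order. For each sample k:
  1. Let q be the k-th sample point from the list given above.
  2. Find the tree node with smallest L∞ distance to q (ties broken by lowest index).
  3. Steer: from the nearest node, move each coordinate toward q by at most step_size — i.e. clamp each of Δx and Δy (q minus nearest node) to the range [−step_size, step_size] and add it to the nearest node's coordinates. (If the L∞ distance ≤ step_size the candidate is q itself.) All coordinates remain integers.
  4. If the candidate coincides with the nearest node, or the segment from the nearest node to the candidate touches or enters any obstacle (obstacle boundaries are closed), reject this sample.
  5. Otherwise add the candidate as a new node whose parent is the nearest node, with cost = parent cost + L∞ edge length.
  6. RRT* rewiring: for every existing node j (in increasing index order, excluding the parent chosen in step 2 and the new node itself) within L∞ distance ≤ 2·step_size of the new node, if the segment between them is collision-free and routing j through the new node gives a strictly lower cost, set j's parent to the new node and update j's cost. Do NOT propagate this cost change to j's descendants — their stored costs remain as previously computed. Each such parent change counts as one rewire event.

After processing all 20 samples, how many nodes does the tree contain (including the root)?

Node count: 7

1. q=(37,5) nearest=0 d=37 new=(5,5) → add node 1 parent=0 cost=5
2. q=(17,7) nearest=1 d=12 new=(10,7) → blocked by [9,19]×[6,17], reject
3. q=(13,26) nearest=1 d=21 new=(10,10) → blocked by [9,19]×[6,17], reject
4. q=(12,12) nearest=1 d=7 new=(10,10) → blocked by [9,19]×[6,17], reject
5. q=(37,5) nearest=1 d=32 new=(10,5) → add node 2 parent=1 cost=10
6. q=(5,12) nearest=1 d=7 new=(5,10) → add node 3 parent=1 cost=10
7. q=(35,14) nearest=2 d=25 new=(15,10) → blocked by [9,19]×[6,17], reject
8. q=(18,32) nearest=3 d=22 new=(10,15) → blocked by [9,19]×[6,17], reject
9. q=(39,33) nearest=2 d=29 new=(15,10) → blocked by [9,19]×[6,17], reject
10. q=(13,23) nearest=3 d=13 new=(10,15) → blocked by [9,19]×[6,17], reject
11. q=(45,24) nearest=2 d=35 new=(15,10) → blocked by [9,19]×[6,17], reject
12. q=(43,44) nearest=3 d=38 new=(10,15) → blocked by [9,19]×[6,17], reject
13. q=(11,17) nearest=3 d=7 new=(10,15) → blocked by [9,19]×[6,17], reject
14. q=(30,42) nearest=3 d=32 new=(10,15) → blocked by [9,19]×[6,17], reject
15. q=(40,3) nearest=2 d=30 new=(15,3) → add node 4 parent=2 cost=15
16. q=(8,21) nearest=3 d=11 new=(8,15) → add node 5 parent=3 cost=15
17. q=(19,44) nearest=5 d=29 new=(13,20) → blocked by [9,19]×[6,17], reject
18. q=(33,3) nearest=4 d=18 new=(20,3) → add node 6 parent=4 cost=20
19. q=(22,25) nearest=5 d=14 new=(13,20) → blocked by [9,19]×[6,17], reject
20. q=(20,46) nearest=5 d=31 new=(13,20) → blocked by [9,19]×[6,17], reject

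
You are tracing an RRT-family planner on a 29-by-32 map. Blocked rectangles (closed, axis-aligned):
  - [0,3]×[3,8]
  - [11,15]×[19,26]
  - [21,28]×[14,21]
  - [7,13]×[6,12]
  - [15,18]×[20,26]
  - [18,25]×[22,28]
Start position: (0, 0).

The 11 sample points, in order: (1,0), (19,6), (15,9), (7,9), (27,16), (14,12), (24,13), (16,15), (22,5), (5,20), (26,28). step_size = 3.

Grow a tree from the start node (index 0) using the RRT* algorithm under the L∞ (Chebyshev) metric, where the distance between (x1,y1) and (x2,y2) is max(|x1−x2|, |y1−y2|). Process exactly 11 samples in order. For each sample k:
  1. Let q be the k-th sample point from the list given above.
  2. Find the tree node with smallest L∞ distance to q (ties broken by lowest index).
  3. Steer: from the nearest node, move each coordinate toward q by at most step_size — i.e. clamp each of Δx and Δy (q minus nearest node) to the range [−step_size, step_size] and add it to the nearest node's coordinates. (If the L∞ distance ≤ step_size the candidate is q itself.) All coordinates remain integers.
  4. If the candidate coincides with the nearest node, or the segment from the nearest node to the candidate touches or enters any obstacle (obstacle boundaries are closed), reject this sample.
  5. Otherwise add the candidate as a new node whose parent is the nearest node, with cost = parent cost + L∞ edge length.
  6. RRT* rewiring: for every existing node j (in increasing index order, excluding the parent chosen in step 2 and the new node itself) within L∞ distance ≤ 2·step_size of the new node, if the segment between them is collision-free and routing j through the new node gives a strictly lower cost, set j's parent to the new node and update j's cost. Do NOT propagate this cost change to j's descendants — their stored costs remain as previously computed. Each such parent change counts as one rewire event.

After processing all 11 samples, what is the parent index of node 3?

1. q=(1,0) nearest=0 d=1 new=(1,0) → add node 1 parent=0 cost=1
2. q=(19,6) nearest=1 d=18 new=(4,3) → add node 2 parent=1 cost=4
3. q=(15,9) nearest=2 d=11 new=(7,6) → blocked by [7,13]×[6,12], reject
4. q=(7,9) nearest=2 d=6 new=(7,6) → blocked by [7,13]×[6,12], reject
5. q=(27,16) nearest=2 d=23 new=(7,6) → blocked by [7,13]×[6,12], reject
6. q=(14,12) nearest=2 d=10 new=(7,6) → blocked by [7,13]×[6,12], reject
7. q=(24,13) nearest=2 d=20 new=(7,6) → blocked by [7,13]×[6,12], reject
8. q=(16,15) nearest=2 d=12 new=(7,6) → blocked by [7,13]×[6,12], reject
9. q=(22,5) nearest=2 d=18 new=(7,5) → add node 3 parent=2 cost=7
10. q=(5,20) nearest=3 d=15 new=(5,8) → add node 4 parent=3 cost=10
11. q=(26,28) nearest=4 d=21 new=(8,11) → blocked by [7,13]×[6,12], reject

Parent of node 3: 2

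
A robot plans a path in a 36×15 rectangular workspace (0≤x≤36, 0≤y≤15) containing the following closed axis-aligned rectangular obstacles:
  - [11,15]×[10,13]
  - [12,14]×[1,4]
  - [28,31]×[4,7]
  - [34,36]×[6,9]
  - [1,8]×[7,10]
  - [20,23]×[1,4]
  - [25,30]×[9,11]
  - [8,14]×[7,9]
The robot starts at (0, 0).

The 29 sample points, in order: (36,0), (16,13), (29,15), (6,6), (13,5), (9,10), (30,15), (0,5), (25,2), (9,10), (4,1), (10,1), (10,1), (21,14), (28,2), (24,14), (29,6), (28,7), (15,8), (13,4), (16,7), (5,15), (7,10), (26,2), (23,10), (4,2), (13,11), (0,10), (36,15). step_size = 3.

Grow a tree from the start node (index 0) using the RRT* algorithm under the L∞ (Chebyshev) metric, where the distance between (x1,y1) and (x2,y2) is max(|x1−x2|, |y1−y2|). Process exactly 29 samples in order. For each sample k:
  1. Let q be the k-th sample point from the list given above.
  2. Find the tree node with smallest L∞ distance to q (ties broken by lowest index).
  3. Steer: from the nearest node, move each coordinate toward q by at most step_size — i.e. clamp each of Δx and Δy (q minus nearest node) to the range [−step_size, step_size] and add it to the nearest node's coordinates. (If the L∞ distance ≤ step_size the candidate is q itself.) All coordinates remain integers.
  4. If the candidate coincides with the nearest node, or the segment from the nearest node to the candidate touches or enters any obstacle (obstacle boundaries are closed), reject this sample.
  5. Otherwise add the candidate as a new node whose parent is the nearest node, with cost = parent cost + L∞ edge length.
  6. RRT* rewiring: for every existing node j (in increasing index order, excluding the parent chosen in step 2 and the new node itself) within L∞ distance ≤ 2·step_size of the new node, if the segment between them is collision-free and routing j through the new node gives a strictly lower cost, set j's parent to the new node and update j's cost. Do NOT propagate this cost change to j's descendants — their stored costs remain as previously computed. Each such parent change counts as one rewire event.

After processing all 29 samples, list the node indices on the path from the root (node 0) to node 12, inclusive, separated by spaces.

1. q=(36,0) nearest=0 d=36 new=(3,0) → add node 1 parent=0 cost=3
2. q=(16,13) nearest=1 d=13 new=(6,3) → add node 2 parent=1 cost=6
3. q=(29,15) nearest=2 d=23 new=(9,6) → add node 3 parent=2 cost=9
4. q=(6,6) nearest=2 d=3 new=(6,6) → add node 4 parent=2 cost=9
5. q=(13,5) nearest=3 d=4 new=(12,5) → add node 5 parent=3 cost=12
6. q=(9,10) nearest=3 d=4 new=(9,9) → blocked by [8,14]×[7,9], reject
7. q=(30,15) nearest=5 d=18 new=(15,8) → blocked by [8,14]×[7,9], reject
8. q=(0,5) nearest=0 d=5 new=(0,3) → add node 6 parent=0 cost=3
9. q=(25,2) nearest=5 d=13 new=(15,2) → blocked by [12,14]×[1,4], reject
10. q=(9,10) nearest=3 d=4 new=(9,9) → blocked by [8,14]×[7,9], reject
11. q=(4,1) nearest=1 d=1 new=(4,1) → add node 7 parent=1 cost=4
12. q=(10,1) nearest=2 d=4 new=(9,1) → add node 8 parent=2 cost=9
13. q=(10,1) nearest=8 d=1 new=(10,1) → add node 9 parent=8 cost=10
14. q=(21,14) nearest=5 d=9 new=(15,8) → blocked by [8,14]×[7,9], reject
15. q=(28,2) nearest=5 d=16 new=(15,2) → blocked by [12,14]×[1,4], reject
16. q=(24,14) nearest=5 d=12 new=(15,8) → blocked by [8,14]×[7,9], reject
17. q=(29,6) nearest=5 d=17 new=(15,6) → add node 10 parent=5 cost=15
18. q=(28,7) nearest=10 d=13 new=(18,7) → add node 11 parent=10 cost=18
19. q=(15,8) nearest=10 d=2 new=(15,8) → add node 12 parent=10 cost=17
20. q=(13,4) nearest=5 d=1 new=(13,4) → blocked by [12,14]×[1,4], reject
21. q=(16,7) nearest=10 d=1 new=(16,7) → add node 13 parent=10 cost=16
22. q=(5,15) nearest=3 d=9 new=(6,9) → blocked by [1,8]×[7,10], reject
23. q=(7,10) nearest=3 d=4 new=(7,9) → blocked by [1,8]×[7,10], reject
24. q=(26,2) nearest=11 d=8 new=(21,4) → blocked by [20,23]×[1,4], reject
25. q=(23,10) nearest=11 d=5 new=(21,10) → add node 14 parent=11 cost=21
26. q=(4,2) nearest=7 d=1 new=(4,2) → add node 15 parent=7 cost=5
27. q=(13,11) nearest=12 d=3 new=(13,11) → blocked by [11,15]×[10,13], reject
28. q=(0,10) nearest=4 d=6 new=(3,9) → blocked by [1,8]×[7,10], reject
29. q=(36,15) nearest=14 d=15 new=(24,13) → add node 16 parent=14 cost=24

Path: 0 1 2 3 5 10 12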